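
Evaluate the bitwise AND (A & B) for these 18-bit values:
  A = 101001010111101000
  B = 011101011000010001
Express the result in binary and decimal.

Apply & to each column (1 only where both bits are 1):
  101001010111101000
& 011101011000010001
--------------------
  001001010000000000

Answer: 001001010000000000 (37888)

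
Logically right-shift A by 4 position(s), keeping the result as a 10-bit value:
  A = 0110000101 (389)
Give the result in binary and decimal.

Logical shift right by 4: drop the bottom 4 bit(s), prepend 4 zero(s) on the left.
  0110000101  ->  keep [011000], discard [0101], prepend 0000
= 0000011000

Answer: 0000011000 (24)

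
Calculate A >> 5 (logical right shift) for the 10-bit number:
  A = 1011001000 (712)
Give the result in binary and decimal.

Logical shift right by 5: drop the bottom 5 bit(s), prepend 5 zero(s) on the left.
  1011001000  ->  keep [10110], discard [01000], prepend 00000
= 0000010110

Answer: 0000010110 (22)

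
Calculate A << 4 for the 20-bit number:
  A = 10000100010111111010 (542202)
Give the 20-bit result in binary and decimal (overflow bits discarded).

Shift left by 4: drop the top 4 bit(s), append 4 zero(s) on the right.
  10000100010111111010  ->  discard [1000], keep [0100010111111010], append 0000
= 01000101111110100000

Answer: 01000101111110100000 (286624)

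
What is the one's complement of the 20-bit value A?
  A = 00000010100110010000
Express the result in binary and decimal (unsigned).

Flip each bit (0->1, 1->0):
  00000010100110010000
  11111101011001101111

Answer: 11111101011001101111 (1037935)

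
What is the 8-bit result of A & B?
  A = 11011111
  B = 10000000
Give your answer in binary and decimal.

Apply & to each column (1 only where both bits are 1):
  11011111
& 10000000
----------
  10000000

Answer: 10000000 (128)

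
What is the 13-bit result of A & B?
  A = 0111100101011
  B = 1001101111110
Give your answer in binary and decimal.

Apply & to each column (1 only where both bits are 1):
  0111100101011
& 1001101111110
---------------
  0001100101010

Answer: 0001100101010 (810)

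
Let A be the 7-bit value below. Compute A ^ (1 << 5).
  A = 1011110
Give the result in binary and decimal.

Mask = 1 << 5 = 0100000
Bit 5 of A is 0; XOR with the mask flips it to 1.
  1011110
^ 0100000
---------
  1111110

Answer: 1111110 (126)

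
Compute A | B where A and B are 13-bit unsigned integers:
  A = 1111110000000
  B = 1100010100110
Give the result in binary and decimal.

Apply | to each column (1 where either bit is 1):
  1111110000000
| 1100010100110
---------------
  1111110100110

Answer: 1111110100110 (8102)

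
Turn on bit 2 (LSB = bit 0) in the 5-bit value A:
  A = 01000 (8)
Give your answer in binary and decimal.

Mask = 1 << 2 = 00100
Bit 2 of A is 0, so OR-ing with the mask flips it to 1.
  01000
| 00100
-------
  01100

Answer: 01100 (12)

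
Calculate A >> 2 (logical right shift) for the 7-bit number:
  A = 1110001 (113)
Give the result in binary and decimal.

Logical shift right by 2: drop the bottom 2 bit(s), prepend 2 zero(s) on the left.
  1110001  ->  keep [11100], discard [01], prepend 00
= 0011100

Answer: 0011100 (28)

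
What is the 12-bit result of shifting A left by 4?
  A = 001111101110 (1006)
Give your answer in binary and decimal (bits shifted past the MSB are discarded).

Shift left by 4: drop the top 4 bit(s), append 4 zero(s) on the right.
  001111101110  ->  discard [0011], keep [11101110], append 0000
= 111011100000

Answer: 111011100000 (3808)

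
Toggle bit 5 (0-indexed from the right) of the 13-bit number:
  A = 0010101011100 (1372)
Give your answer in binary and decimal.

Mask = 1 << 5 = 0000000100000
Bit 5 of A is 0; XOR with the mask flips it to 1.
  0010101011100
^ 0000000100000
---------------
  0010101111100

Answer: 0010101111100 (1404)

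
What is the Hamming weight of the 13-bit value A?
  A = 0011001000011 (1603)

0011001000011
1-bits at positions (from bit 0 = LSB): 0, 1, 6, 9, 10
Count = 5

Answer: 5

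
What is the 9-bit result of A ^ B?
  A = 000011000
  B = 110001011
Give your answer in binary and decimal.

Apply ^ to each column (1 where bits differ):
  000011000
^ 110001011
-----------
  110010011

Answer: 110010011 (403)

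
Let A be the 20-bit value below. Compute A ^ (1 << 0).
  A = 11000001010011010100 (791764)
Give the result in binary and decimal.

Mask = 1 << 0 = 00000000000000000001
Bit 0 of A is 0; XOR with the mask flips it to 1.
  11000001010011010100
^ 00000000000000000001
----------------------
  11000001010011010101

Answer: 11000001010011010101 (791765)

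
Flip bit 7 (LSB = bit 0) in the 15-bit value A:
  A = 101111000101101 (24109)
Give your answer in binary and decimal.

Mask = 1 << 7 = 000000010000000
Bit 7 of A is 0; XOR with the mask flips it to 1.
  101111000101101
^ 000000010000000
-----------------
  101111010101101

Answer: 101111010101101 (24237)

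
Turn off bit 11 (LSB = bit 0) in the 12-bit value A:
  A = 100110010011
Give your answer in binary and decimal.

Mask = ~(1 << 11) = 011111111111
Bit 11 of A is 1, so AND-ing with the mask clears it to 0.
  100110010011
& 011111111111
--------------
  000110010011

Answer: 000110010011 (403)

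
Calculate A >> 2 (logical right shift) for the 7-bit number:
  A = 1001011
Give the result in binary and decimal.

Logical shift right by 2: drop the bottom 2 bit(s), prepend 2 zero(s) on the left.
  1001011  ->  keep [10010], discard [11], prepend 00
= 0010010

Answer: 0010010 (18)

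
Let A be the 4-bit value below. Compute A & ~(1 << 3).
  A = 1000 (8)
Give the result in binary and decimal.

Mask = ~(1 << 3) = 0111
Bit 3 of A is 1, so AND-ing with the mask clears it to 0.
  1000
& 0111
------
  0000

Answer: 0000 (0)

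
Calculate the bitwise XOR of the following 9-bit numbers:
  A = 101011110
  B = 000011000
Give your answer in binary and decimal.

Apply ^ to each column (1 where bits differ):
  101011110
^ 000011000
-----------
  101000110

Answer: 101000110 (326)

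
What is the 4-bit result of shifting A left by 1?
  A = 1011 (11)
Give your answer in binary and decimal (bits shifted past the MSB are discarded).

Shift left by 1: drop the top 1 bit(s), append 1 zero(s) on the right.
  1011  ->  discard [1], keep [011], append 0
= 0110

Answer: 0110 (6)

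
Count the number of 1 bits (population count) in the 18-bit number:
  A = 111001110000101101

111001110000101101
1-bits at positions (from bit 0 = LSB): 0, 2, 3, 5, 10, 11, 12, 15, 16, 17
Count = 10

Answer: 10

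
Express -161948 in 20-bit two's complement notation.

1. Binary of +161948:  00100111100010011100
2. Invert bits:     11011000011101100011
3. Add 1:           11011000011101100100

Answer: 11011000011101100100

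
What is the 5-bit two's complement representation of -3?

1. Binary of +3:  00011
2. Invert bits:     11100
3. Add 1:           11101

Answer: 11101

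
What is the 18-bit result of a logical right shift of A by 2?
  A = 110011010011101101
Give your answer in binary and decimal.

Logical shift right by 2: drop the bottom 2 bit(s), prepend 2 zero(s) on the left.
  110011010011101101  ->  keep [1100110100111011], discard [01], prepend 00
= 001100110100111011

Answer: 001100110100111011 (52539)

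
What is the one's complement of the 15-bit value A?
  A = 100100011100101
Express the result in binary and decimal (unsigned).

Flip each bit (0->1, 1->0):
  100100011100101
  011011100011010

Answer: 011011100011010 (14106)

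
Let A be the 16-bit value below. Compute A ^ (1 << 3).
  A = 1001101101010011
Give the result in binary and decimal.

Mask = 1 << 3 = 0000000000001000
Bit 3 of A is 0; XOR with the mask flips it to 1.
  1001101101010011
^ 0000000000001000
------------------
  1001101101011011

Answer: 1001101101011011 (39771)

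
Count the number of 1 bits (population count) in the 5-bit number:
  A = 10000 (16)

10000
1-bits at positions (from bit 0 = LSB): 4
Count = 1

Answer: 1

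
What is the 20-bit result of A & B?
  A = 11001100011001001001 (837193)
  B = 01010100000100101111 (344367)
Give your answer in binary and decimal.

Apply & to each column (1 only where both bits are 1):
  11001100011001001001
& 01010100000100101111
----------------------
  01000100000000001001

Answer: 01000100000000001001 (278537)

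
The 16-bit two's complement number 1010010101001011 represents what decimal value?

MSB is 1, so the value is negative. Find the magnitude:
1. Invert bits:  0101101010110100
2. Add 1:        0101101010110101  = 23221
3. Apply sign:   -23221

Answer: -23221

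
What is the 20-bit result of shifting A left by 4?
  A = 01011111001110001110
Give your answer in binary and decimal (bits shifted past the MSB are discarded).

Shift left by 4: drop the top 4 bit(s), append 4 zero(s) on the right.
  01011111001110001110  ->  discard [0101], keep [1111001110001110], append 0000
= 11110011100011100000

Answer: 11110011100011100000 (997600)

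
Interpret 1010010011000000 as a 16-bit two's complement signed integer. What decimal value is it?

MSB is 1, so the value is negative. Find the magnitude:
1. Invert bits:  0101101100111111
2. Add 1:        0101101101000000  = 23360
3. Apply sign:   -23360

Answer: -23360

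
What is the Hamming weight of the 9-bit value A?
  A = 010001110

010001110
1-bits at positions (from bit 0 = LSB): 1, 2, 3, 7
Count = 4

Answer: 4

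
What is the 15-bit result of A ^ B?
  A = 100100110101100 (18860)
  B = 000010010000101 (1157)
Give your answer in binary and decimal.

Apply ^ to each column (1 where bits differ):
  100100110101100
^ 000010010000101
-----------------
  100110100101001

Answer: 100110100101001 (19753)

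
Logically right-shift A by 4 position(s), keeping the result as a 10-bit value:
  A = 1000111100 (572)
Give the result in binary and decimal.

Logical shift right by 4: drop the bottom 4 bit(s), prepend 4 zero(s) on the left.
  1000111100  ->  keep [100011], discard [1100], prepend 0000
= 0000100011

Answer: 0000100011 (35)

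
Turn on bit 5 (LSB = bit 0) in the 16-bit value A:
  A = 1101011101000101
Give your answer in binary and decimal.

Mask = 1 << 5 = 0000000000100000
Bit 5 of A is 0, so OR-ing with the mask flips it to 1.
  1101011101000101
| 0000000000100000
------------------
  1101011101100101

Answer: 1101011101100101 (55141)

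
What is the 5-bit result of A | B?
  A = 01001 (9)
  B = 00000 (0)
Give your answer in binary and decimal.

Apply | to each column (1 where either bit is 1):
  01001
| 00000
-------
  01001

Answer: 01001 (9)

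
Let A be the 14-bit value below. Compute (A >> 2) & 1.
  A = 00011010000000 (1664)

Bit 2 is the 3rd from the right.
  00011010000000
             ^
That bit is 0.

Answer: 0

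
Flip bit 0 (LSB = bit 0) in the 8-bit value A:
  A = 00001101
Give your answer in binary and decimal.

Mask = 1 << 0 = 00000001
Bit 0 of A is 1; XOR with the mask flips it to 0.
  00001101
^ 00000001
----------
  00001100

Answer: 00001100 (12)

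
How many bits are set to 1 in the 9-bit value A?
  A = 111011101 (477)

111011101
1-bits at positions (from bit 0 = LSB): 0, 2, 3, 4, 6, 7, 8
Count = 7

Answer: 7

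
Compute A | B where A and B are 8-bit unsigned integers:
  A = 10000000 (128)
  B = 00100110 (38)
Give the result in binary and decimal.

Apply | to each column (1 where either bit is 1):
  10000000
| 00100110
----------
  10100110

Answer: 10100110 (166)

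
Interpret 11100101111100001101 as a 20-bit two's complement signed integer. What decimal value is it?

MSB is 1, so the value is negative. Find the magnitude:
1. Invert bits:  00011010000011110010
2. Add 1:        00011010000011110011  = 106739
3. Apply sign:   -106739

Answer: -106739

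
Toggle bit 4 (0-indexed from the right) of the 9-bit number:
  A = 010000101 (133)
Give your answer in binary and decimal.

Mask = 1 << 4 = 000010000
Bit 4 of A is 0; XOR with the mask flips it to 1.
  010000101
^ 000010000
-----------
  010010101

Answer: 010010101 (149)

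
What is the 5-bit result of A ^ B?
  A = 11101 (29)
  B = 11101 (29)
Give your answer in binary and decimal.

Apply ^ to each column (1 where bits differ):
  11101
^ 11101
-------
  00000

Answer: 00000 (0)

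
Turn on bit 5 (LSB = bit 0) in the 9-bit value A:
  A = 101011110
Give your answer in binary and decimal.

Mask = 1 << 5 = 000100000
Bit 5 of A is 0, so OR-ing with the mask flips it to 1.
  101011110
| 000100000
-----------
  101111110

Answer: 101111110 (382)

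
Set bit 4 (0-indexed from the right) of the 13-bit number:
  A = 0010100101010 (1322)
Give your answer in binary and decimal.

Mask = 1 << 4 = 0000000010000
Bit 4 of A is 0, so OR-ing with the mask flips it to 1.
  0010100101010
| 0000000010000
---------------
  0010100111010

Answer: 0010100111010 (1338)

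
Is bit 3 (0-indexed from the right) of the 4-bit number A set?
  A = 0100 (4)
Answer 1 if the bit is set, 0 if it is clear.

Bit 3 is the 4th from the right.
  0100
  ^
That bit is 0.

Answer: 0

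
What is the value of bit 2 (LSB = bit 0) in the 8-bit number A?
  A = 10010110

Bit 2 is the 3rd from the right.
  10010110
       ^
That bit is 1.

Answer: 1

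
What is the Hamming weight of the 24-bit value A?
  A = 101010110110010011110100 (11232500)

101010110110010011110100
1-bits at positions (from bit 0 = LSB): 2, 4, 5, 6, 7, 10, 13, 14, 16, 17, 19, 21, 23
Count = 13

Answer: 13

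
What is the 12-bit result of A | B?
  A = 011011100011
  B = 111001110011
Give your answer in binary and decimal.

Apply | to each column (1 where either bit is 1):
  011011100011
| 111001110011
--------------
  111011110011

Answer: 111011110011 (3827)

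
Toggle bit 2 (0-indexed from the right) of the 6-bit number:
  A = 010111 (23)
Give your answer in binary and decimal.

Mask = 1 << 2 = 000100
Bit 2 of A is 1; XOR with the mask flips it to 0.
  010111
^ 000100
--------
  010011

Answer: 010011 (19)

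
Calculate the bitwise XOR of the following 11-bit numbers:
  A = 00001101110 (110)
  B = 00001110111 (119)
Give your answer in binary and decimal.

Apply ^ to each column (1 where bits differ):
  00001101110
^ 00001110111
-------------
  00000011001

Answer: 00000011001 (25)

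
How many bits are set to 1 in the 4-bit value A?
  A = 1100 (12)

1100
1-bits at positions (from bit 0 = LSB): 2, 3
Count = 2

Answer: 2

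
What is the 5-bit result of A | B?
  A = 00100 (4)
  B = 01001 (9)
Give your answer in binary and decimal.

Apply | to each column (1 where either bit is 1):
  00100
| 01001
-------
  01101

Answer: 01101 (13)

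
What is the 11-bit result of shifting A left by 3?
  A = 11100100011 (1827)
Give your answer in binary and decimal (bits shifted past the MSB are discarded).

Shift left by 3: drop the top 3 bit(s), append 3 zero(s) on the right.
  11100100011  ->  discard [111], keep [00100011], append 000
= 00100011000

Answer: 00100011000 (280)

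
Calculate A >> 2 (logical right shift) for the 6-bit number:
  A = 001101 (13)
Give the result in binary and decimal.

Logical shift right by 2: drop the bottom 2 bit(s), prepend 2 zero(s) on the left.
  001101  ->  keep [0011], discard [01], prepend 00
= 000011

Answer: 000011 (3)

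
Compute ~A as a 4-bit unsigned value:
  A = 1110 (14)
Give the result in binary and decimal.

Flip each bit (0->1, 1->0):
  1110
  0001

Answer: 0001 (1)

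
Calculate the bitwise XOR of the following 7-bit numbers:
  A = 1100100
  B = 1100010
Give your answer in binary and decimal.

Apply ^ to each column (1 where bits differ):
  1100100
^ 1100010
---------
  0000110

Answer: 0000110 (6)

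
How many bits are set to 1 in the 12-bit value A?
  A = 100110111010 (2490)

100110111010
1-bits at positions (from bit 0 = LSB): 1, 3, 4, 5, 7, 8, 11
Count = 7

Answer: 7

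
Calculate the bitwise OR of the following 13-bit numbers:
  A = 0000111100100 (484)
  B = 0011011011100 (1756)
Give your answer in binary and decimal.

Apply | to each column (1 where either bit is 1):
  0000111100100
| 0011011011100
---------------
  0011111111100

Answer: 0011111111100 (2044)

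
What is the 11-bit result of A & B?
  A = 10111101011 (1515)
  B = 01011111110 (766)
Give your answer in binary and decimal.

Apply & to each column (1 only where both bits are 1):
  10111101011
& 01011111110
-------------
  00011101010

Answer: 00011101010 (234)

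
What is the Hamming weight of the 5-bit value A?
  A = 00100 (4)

00100
1-bits at positions (from bit 0 = LSB): 2
Count = 1

Answer: 1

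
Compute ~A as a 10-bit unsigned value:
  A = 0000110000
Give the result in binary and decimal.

Flip each bit (0->1, 1->0):
  0000110000
  1111001111

Answer: 1111001111 (975)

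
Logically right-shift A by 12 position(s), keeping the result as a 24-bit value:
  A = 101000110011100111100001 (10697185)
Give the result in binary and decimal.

Logical shift right by 12: drop the bottom 12 bit(s), prepend 12 zero(s) on the left.
  101000110011100111100001  ->  keep [101000110011], discard [100111100001], prepend 000000000000
= 000000000000101000110011

Answer: 000000000000101000110011 (2611)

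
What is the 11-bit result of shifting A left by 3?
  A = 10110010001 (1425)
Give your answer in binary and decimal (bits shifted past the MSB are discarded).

Shift left by 3: drop the top 3 bit(s), append 3 zero(s) on the right.
  10110010001  ->  discard [101], keep [10010001], append 000
= 10010001000

Answer: 10010001000 (1160)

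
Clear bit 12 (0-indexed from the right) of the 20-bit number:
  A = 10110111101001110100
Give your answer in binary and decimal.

Mask = ~(1 << 12) = 11111110111111111111
Bit 12 of A is 1, so AND-ing with the mask clears it to 0.
  10110111101001110100
& 11111110111111111111
----------------------
  10110110101001110100

Answer: 10110110101001110100 (748148)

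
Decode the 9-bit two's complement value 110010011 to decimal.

MSB is 1, so the value is negative. Find the magnitude:
1. Invert bits:  001101100
2. Add 1:        001101101  = 109
3. Apply sign:   -109

Answer: -109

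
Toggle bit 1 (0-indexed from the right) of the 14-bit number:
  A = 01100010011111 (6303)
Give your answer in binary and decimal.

Mask = 1 << 1 = 00000000000010
Bit 1 of A is 1; XOR with the mask flips it to 0.
  01100010011111
^ 00000000000010
----------------
  01100010011101

Answer: 01100010011101 (6301)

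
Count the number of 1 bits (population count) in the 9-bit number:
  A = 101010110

101010110
1-bits at positions (from bit 0 = LSB): 1, 2, 4, 6, 8
Count = 5

Answer: 5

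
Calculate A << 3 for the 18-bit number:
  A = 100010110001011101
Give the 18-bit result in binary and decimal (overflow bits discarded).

Shift left by 3: drop the top 3 bit(s), append 3 zero(s) on the right.
  100010110001011101  ->  discard [100], keep [010110001011101], append 000
= 010110001011101000

Answer: 010110001011101000 (90856)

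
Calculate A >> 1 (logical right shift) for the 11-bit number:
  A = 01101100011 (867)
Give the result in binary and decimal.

Logical shift right by 1: drop the bottom 1 bit(s), prepend 1 zero(s) on the left.
  01101100011  ->  keep [0110110001], discard [1], prepend 0
= 00110110001

Answer: 00110110001 (433)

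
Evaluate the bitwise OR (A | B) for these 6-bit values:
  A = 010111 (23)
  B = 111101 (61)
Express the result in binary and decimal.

Apply | to each column (1 where either bit is 1):
  010111
| 111101
--------
  111111

Answer: 111111 (63)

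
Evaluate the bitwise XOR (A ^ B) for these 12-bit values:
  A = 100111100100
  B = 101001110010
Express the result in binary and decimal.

Apply ^ to each column (1 where bits differ):
  100111100100
^ 101001110010
--------------
  001110010110

Answer: 001110010110 (918)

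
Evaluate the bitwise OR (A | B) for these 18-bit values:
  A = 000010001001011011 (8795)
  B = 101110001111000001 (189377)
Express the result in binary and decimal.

Apply | to each column (1 where either bit is 1):
  000010001001011011
| 101110001111000001
--------------------
  101110001111011011

Answer: 101110001111011011 (189403)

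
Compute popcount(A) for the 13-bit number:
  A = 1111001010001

1111001010001
1-bits at positions (from bit 0 = LSB): 0, 4, 6, 9, 10, 11, 12
Count = 7

Answer: 7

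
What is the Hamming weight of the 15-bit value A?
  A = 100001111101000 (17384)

100001111101000
1-bits at positions (from bit 0 = LSB): 3, 5, 6, 7, 8, 9, 14
Count = 7

Answer: 7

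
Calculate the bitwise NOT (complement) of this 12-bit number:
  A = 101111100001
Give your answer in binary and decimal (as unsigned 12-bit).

Flip each bit (0->1, 1->0):
  101111100001
  010000011110

Answer: 010000011110 (1054)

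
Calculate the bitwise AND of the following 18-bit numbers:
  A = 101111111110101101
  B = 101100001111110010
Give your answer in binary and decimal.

Apply & to each column (1 only where both bits are 1):
  101111111110101101
& 101100001111110010
--------------------
  101100001110100000

Answer: 101100001110100000 (181152)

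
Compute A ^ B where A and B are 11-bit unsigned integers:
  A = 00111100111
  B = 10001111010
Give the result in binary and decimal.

Apply ^ to each column (1 where bits differ):
  00111100111
^ 10001111010
-------------
  10110011101

Answer: 10110011101 (1437)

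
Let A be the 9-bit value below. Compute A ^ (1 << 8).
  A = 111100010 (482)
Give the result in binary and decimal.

Mask = 1 << 8 = 100000000
Bit 8 of A is 1; XOR with the mask flips it to 0.
  111100010
^ 100000000
-----------
  011100010

Answer: 011100010 (226)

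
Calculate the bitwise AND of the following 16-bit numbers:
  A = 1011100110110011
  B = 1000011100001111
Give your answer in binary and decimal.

Apply & to each column (1 only where both bits are 1):
  1011100110110011
& 1000011100001111
------------------
  1000000100000011

Answer: 1000000100000011 (33027)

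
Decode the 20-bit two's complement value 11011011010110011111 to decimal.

MSB is 1, so the value is negative. Find the magnitude:
1. Invert bits:  00100100101001100000
2. Add 1:        00100100101001100001  = 150113
3. Apply sign:   -150113

Answer: -150113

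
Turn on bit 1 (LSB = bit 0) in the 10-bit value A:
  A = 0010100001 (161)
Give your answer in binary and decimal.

Mask = 1 << 1 = 0000000010
Bit 1 of A is 0, so OR-ing with the mask flips it to 1.
  0010100001
| 0000000010
------------
  0010100011

Answer: 0010100011 (163)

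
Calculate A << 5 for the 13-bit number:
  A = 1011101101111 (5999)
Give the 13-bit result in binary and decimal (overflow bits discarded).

Shift left by 5: drop the top 5 bit(s), append 5 zero(s) on the right.
  1011101101111  ->  discard [10111], keep [01101111], append 00000
= 0110111100000

Answer: 0110111100000 (3552)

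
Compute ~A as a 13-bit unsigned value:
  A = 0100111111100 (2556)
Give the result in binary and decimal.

Flip each bit (0->1, 1->0):
  0100111111100
  1011000000011

Answer: 1011000000011 (5635)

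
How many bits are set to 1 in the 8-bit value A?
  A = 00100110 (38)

00100110
1-bits at positions (from bit 0 = LSB): 1, 2, 5
Count = 3

Answer: 3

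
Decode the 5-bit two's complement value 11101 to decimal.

MSB is 1, so the value is negative. Find the magnitude:
1. Invert bits:  00010
2. Add 1:        00011  = 3
3. Apply sign:   -3

Answer: -3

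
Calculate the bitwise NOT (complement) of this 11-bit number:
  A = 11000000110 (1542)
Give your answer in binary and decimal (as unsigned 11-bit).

Flip each bit (0->1, 1->0):
  11000000110
  00111111001

Answer: 00111111001 (505)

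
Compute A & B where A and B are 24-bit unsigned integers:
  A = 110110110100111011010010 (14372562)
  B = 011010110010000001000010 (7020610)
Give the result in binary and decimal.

Apply & to each column (1 only where both bits are 1):
  110110110100111011010010
& 011010110010000001000010
--------------------------
  010010110000000001000010

Answer: 010010110000000001000010 (4915266)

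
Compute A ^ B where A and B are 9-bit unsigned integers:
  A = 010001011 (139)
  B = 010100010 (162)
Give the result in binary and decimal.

Apply ^ to each column (1 where bits differ):
  010001011
^ 010100010
-----------
  000101001

Answer: 000101001 (41)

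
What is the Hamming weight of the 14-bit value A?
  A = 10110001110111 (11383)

10110001110111
1-bits at positions (from bit 0 = LSB): 0, 1, 2, 4, 5, 6, 10, 11, 13
Count = 9

Answer: 9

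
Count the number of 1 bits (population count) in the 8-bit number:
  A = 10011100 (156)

10011100
1-bits at positions (from bit 0 = LSB): 2, 3, 4, 7
Count = 4

Answer: 4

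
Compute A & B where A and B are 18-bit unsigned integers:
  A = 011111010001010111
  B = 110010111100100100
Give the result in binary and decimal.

Apply & to each column (1 only where both bits are 1):
  011111010001010111
& 110010111100100100
--------------------
  010010010000000100

Answer: 010010010000000100 (74756)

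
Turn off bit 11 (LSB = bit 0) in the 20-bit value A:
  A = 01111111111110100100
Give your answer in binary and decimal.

Mask = ~(1 << 11) = 11111111011111111111
Bit 11 of A is 1, so AND-ing with the mask clears it to 0.
  01111111111110100100
& 11111111011111111111
----------------------
  01111111011110100100

Answer: 01111111011110100100 (522148)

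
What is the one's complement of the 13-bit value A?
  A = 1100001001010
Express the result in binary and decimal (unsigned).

Flip each bit (0->1, 1->0):
  1100001001010
  0011110110101

Answer: 0011110110101 (1973)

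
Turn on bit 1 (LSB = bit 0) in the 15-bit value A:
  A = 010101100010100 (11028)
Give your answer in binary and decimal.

Mask = 1 << 1 = 000000000000010
Bit 1 of A is 0, so OR-ing with the mask flips it to 1.
  010101100010100
| 000000000000010
-----------------
  010101100010110

Answer: 010101100010110 (11030)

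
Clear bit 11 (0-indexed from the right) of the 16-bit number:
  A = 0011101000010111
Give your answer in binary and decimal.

Mask = ~(1 << 11) = 1111011111111111
Bit 11 of A is 1, so AND-ing with the mask clears it to 0.
  0011101000010111
& 1111011111111111
------------------
  0011001000010111

Answer: 0011001000010111 (12823)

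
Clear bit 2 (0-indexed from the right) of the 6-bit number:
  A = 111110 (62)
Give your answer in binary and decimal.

Mask = ~(1 << 2) = 111011
Bit 2 of A is 1, so AND-ing with the mask clears it to 0.
  111110
& 111011
--------
  111010

Answer: 111010 (58)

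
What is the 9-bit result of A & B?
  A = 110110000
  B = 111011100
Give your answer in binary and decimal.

Apply & to each column (1 only where both bits are 1):
  110110000
& 111011100
-----------
  110010000

Answer: 110010000 (400)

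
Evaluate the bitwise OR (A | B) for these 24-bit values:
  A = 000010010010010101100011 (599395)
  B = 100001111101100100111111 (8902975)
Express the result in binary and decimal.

Apply | to each column (1 where either bit is 1):
  000010010010010101100011
| 100001111101100100111111
--------------------------
  100011111111110101111111

Answer: 100011111111110101111111 (9436543)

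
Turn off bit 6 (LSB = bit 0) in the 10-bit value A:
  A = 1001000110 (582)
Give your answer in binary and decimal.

Mask = ~(1 << 6) = 1110111111
Bit 6 of A is 1, so AND-ing with the mask clears it to 0.
  1001000110
& 1110111111
------------
  1000000110

Answer: 1000000110 (518)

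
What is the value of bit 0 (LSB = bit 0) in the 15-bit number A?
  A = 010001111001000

Bit 0 is the 1st from the right.
  010001111001000
                ^
That bit is 0.

Answer: 0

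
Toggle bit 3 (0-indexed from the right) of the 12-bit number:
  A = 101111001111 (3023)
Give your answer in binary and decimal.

Mask = 1 << 3 = 000000001000
Bit 3 of A is 1; XOR with the mask flips it to 0.
  101111001111
^ 000000001000
--------------
  101111000111

Answer: 101111000111 (3015)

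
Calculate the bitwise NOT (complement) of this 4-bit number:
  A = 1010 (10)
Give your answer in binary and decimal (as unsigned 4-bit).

Flip each bit (0->1, 1->0):
  1010
  0101

Answer: 0101 (5)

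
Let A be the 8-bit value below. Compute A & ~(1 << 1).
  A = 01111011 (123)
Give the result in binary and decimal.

Mask = ~(1 << 1) = 11111101
Bit 1 of A is 1, so AND-ing with the mask clears it to 0.
  01111011
& 11111101
----------
  01111001

Answer: 01111001 (121)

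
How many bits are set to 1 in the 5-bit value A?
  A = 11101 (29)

11101
1-bits at positions (from bit 0 = LSB): 0, 2, 3, 4
Count = 4

Answer: 4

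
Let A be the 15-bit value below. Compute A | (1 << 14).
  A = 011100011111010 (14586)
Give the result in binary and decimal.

Mask = 1 << 14 = 100000000000000
Bit 14 of A is 0, so OR-ing with the mask flips it to 1.
  011100011111010
| 100000000000000
-----------------
  111100011111010

Answer: 111100011111010 (30970)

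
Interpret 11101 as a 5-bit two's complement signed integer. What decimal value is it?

MSB is 1, so the value is negative. Find the magnitude:
1. Invert bits:  00010
2. Add 1:        00011  = 3
3. Apply sign:   -3

Answer: -3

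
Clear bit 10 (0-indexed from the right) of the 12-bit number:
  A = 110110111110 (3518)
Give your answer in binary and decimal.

Mask = ~(1 << 10) = 101111111111
Bit 10 of A is 1, so AND-ing with the mask clears it to 0.
  110110111110
& 101111111111
--------------
  100110111110

Answer: 100110111110 (2494)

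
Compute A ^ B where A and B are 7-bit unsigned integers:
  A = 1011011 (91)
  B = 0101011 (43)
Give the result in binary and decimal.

Apply ^ to each column (1 where bits differ):
  1011011
^ 0101011
---------
  1110000

Answer: 1110000 (112)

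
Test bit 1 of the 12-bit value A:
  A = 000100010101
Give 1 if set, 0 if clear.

Bit 1 is the 2nd from the right.
  000100010101
            ^
That bit is 0.

Answer: 0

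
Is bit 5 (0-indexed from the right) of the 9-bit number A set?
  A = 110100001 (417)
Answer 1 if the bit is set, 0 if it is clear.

Bit 5 is the 6th from the right.
  110100001
     ^
That bit is 1.

Answer: 1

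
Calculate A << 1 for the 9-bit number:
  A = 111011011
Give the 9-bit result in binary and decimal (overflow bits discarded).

Shift left by 1: drop the top 1 bit(s), append 1 zero(s) on the right.
  111011011  ->  discard [1], keep [11011011], append 0
= 110110110

Answer: 110110110 (438)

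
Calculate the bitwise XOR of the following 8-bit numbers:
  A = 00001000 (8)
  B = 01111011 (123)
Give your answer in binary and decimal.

Apply ^ to each column (1 where bits differ):
  00001000
^ 01111011
----------
  01110011

Answer: 01110011 (115)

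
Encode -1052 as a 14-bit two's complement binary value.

1. Binary of +1052:  00010000011100
2. Invert bits:     11101111100011
3. Add 1:           11101111100100

Answer: 11101111100100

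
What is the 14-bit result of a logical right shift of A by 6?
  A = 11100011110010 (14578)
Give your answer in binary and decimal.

Logical shift right by 6: drop the bottom 6 bit(s), prepend 6 zero(s) on the left.
  11100011110010  ->  keep [11100011], discard [110010], prepend 000000
= 00000011100011

Answer: 00000011100011 (227)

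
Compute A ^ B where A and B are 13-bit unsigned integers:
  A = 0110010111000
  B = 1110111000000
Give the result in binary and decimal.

Apply ^ to each column (1 where bits differ):
  0110010111000
^ 1110111000000
---------------
  1000101111000

Answer: 1000101111000 (4472)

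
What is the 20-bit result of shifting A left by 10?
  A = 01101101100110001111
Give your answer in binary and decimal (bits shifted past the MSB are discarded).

Shift left by 10: drop the top 10 bit(s), append 10 zero(s) on the right.
  01101101100110001111  ->  discard [0110110110], keep [0110001111], append 0000000000
= 01100011110000000000

Answer: 01100011110000000000 (408576)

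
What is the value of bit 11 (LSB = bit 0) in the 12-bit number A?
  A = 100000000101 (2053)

Bit 11 is the 12th from the right.
  100000000101
  ^
That bit is 1.

Answer: 1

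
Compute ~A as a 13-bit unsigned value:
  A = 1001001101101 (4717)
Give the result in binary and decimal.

Flip each bit (0->1, 1->0):
  1001001101101
  0110110010010

Answer: 0110110010010 (3474)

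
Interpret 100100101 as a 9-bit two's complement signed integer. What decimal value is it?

MSB is 1, so the value is negative. Find the magnitude:
1. Invert bits:  011011010
2. Add 1:        011011011  = 219
3. Apply sign:   -219

Answer: -219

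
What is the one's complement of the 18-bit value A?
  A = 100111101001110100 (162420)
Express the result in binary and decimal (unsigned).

Flip each bit (0->1, 1->0):
  100111101001110100
  011000010110001011

Answer: 011000010110001011 (99723)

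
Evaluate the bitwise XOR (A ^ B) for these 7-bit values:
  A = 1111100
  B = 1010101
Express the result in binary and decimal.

Apply ^ to each column (1 where bits differ):
  1111100
^ 1010101
---------
  0101001

Answer: 0101001 (41)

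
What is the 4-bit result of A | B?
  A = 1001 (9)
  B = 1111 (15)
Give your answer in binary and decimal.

Apply | to each column (1 where either bit is 1):
  1001
| 1111
------
  1111

Answer: 1111 (15)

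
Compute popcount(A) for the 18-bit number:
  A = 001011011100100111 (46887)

001011011100100111
1-bits at positions (from bit 0 = LSB): 0, 1, 2, 5, 8, 9, 10, 12, 13, 15
Count = 10

Answer: 10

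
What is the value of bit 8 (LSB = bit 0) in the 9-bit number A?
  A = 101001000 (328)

Bit 8 is the 9th from the right.
  101001000
  ^
That bit is 1.

Answer: 1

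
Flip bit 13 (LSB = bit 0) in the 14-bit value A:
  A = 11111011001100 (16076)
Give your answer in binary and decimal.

Mask = 1 << 13 = 10000000000000
Bit 13 of A is 1; XOR with the mask flips it to 0.
  11111011001100
^ 10000000000000
----------------
  01111011001100

Answer: 01111011001100 (7884)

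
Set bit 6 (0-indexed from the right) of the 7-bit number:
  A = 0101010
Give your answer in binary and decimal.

Mask = 1 << 6 = 1000000
Bit 6 of A is 0, so OR-ing with the mask flips it to 1.
  0101010
| 1000000
---------
  1101010

Answer: 1101010 (106)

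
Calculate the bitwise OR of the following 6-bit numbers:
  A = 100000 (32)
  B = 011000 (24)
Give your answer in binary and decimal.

Apply | to each column (1 where either bit is 1):
  100000
| 011000
--------
  111000

Answer: 111000 (56)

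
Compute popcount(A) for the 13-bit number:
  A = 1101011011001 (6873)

1101011011001
1-bits at positions (from bit 0 = LSB): 0, 3, 4, 6, 7, 9, 11, 12
Count = 8

Answer: 8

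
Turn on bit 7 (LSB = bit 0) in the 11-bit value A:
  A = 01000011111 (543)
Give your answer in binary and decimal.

Mask = 1 << 7 = 00010000000
Bit 7 of A is 0, so OR-ing with the mask flips it to 1.
  01000011111
| 00010000000
-------------
  01010011111

Answer: 01010011111 (671)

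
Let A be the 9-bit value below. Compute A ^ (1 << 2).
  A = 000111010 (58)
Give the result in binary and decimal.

Mask = 1 << 2 = 000000100
Bit 2 of A is 0; XOR with the mask flips it to 1.
  000111010
^ 000000100
-----------
  000111110

Answer: 000111110 (62)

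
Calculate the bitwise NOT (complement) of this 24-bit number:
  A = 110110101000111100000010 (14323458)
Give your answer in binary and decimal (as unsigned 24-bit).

Flip each bit (0->1, 1->0):
  110110101000111100000010
  001001010111000011111101

Answer: 001001010111000011111101 (2453757)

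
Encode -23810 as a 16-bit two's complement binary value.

1. Binary of +23810:  0101110100000010
2. Invert bits:     1010001011111101
3. Add 1:           1010001011111110

Answer: 1010001011111110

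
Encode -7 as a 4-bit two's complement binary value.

1. Binary of +7:  0111
2. Invert bits:     1000
3. Add 1:           1001

Answer: 1001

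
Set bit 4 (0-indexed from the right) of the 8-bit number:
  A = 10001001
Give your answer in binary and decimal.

Mask = 1 << 4 = 00010000
Bit 4 of A is 0, so OR-ing with the mask flips it to 1.
  10001001
| 00010000
----------
  10011001

Answer: 10011001 (153)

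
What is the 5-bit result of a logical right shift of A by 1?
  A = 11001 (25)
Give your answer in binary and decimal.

Logical shift right by 1: drop the bottom 1 bit(s), prepend 1 zero(s) on the left.
  11001  ->  keep [1100], discard [1], prepend 0
= 01100

Answer: 01100 (12)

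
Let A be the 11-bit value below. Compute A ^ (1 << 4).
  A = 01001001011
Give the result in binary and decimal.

Mask = 1 << 4 = 00000010000
Bit 4 of A is 0; XOR with the mask flips it to 1.
  01001001011
^ 00000010000
-------------
  01001011011

Answer: 01001011011 (603)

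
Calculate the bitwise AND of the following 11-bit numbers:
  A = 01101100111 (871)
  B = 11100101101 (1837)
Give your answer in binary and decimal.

Apply & to each column (1 only where both bits are 1):
  01101100111
& 11100101101
-------------
  01100100101

Answer: 01100100101 (805)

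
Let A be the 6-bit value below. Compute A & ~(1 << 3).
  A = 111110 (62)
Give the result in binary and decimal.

Mask = ~(1 << 3) = 110111
Bit 3 of A is 1, so AND-ing with the mask clears it to 0.
  111110
& 110111
--------
  110110

Answer: 110110 (54)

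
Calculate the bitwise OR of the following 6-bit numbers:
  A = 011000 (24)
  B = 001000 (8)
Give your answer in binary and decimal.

Apply | to each column (1 where either bit is 1):
  011000
| 001000
--------
  011000

Answer: 011000 (24)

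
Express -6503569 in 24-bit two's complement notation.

1. Binary of +6503569:  011000110011110010010001
2. Invert bits:     100111001100001101101110
3. Add 1:           100111001100001101101111

Answer: 100111001100001101101111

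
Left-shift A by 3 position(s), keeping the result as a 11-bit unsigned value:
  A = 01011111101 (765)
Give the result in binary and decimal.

Shift left by 3: drop the top 3 bit(s), append 3 zero(s) on the right.
  01011111101  ->  discard [010], keep [11111101], append 000
= 11111101000

Answer: 11111101000 (2024)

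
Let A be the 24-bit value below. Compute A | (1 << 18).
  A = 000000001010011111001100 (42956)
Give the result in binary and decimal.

Mask = 1 << 18 = 000001000000000000000000
Bit 18 of A is 0, so OR-ing with the mask flips it to 1.
  000000001010011111001100
| 000001000000000000000000
--------------------------
  000001001010011111001100

Answer: 000001001010011111001100 (305100)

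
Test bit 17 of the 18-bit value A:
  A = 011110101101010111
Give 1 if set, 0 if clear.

Bit 17 is the 18th from the right.
  011110101101010111
  ^
That bit is 0.

Answer: 0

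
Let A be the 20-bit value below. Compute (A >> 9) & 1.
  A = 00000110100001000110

Bit 9 is the 10th from the right.
  00000110100001000110
            ^
That bit is 0.

Answer: 0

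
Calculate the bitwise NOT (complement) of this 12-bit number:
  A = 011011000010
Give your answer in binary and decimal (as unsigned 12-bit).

Flip each bit (0->1, 1->0):
  011011000010
  100100111101

Answer: 100100111101 (2365)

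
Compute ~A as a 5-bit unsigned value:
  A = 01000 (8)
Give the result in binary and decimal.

Flip each bit (0->1, 1->0):
  01000
  10111

Answer: 10111 (23)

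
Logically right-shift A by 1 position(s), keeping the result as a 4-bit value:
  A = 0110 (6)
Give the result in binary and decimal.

Logical shift right by 1: drop the bottom 1 bit(s), prepend 1 zero(s) on the left.
  0110  ->  keep [011], discard [0], prepend 0
= 0011

Answer: 0011 (3)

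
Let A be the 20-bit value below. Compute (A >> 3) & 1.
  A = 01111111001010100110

Bit 3 is the 4th from the right.
  01111111001010100110
                  ^
That bit is 0.

Answer: 0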